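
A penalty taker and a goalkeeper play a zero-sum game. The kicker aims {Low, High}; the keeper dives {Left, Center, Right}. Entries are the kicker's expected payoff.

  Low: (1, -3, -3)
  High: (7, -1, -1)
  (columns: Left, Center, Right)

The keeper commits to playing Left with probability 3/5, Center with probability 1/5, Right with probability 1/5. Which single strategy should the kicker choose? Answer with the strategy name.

High

Expected payoff of Low: (3/5)·1 + (1/5)·(-3) + (1/5)·(-3) = -3/5.
Expected payoff of High: (3/5)·7 + (1/5)·(-1) + (1/5)·(-1) = 19/5.
The largest is 19/5, so the kicker's best response is High.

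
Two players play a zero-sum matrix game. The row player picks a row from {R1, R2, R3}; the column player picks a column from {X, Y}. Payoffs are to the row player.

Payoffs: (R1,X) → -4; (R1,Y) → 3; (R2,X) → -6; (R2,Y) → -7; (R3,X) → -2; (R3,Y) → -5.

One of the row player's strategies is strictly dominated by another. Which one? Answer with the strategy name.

R2

R1 gives a strictly higher payoff than R2 against every column: -4 > -6, 3 > -7.
So R2 is strictly dominated and the row player never plays it.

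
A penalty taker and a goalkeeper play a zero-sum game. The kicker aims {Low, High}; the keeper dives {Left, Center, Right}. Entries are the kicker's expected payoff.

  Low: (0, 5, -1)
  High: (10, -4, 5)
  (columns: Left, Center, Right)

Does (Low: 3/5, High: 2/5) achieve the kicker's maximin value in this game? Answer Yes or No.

Against Left this mix gives (3/5)·0 + (2/5)·10 = 4.
Against Center this mix gives (3/5)·5 + (2/5)·(-4) = 7/5.
Against Right this mix gives (3/5)·(-1) + (2/5)·5 = 7/5.
All of the keeper's active replies (Center, Right) yield 7/5, and no column does worse for the kicker. The mix makes the keeper indifferent and guarantees 7/5, so it is optimal.

Yes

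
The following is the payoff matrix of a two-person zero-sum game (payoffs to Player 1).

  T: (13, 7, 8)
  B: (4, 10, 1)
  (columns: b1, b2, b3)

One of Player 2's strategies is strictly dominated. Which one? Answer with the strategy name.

b1

b3 holds Player 1's payoff strictly below b1 in every row: 8 < 13, 1 < 4.
So b1 is strictly dominated for Player 2.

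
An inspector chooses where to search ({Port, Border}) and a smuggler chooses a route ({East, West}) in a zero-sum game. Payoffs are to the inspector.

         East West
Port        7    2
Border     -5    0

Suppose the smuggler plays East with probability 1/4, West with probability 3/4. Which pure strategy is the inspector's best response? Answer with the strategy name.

Port

Expected payoff of Port: (1/4)·7 + (3/4)·2 = 13/4.
Expected payoff of Border: (1/4)·(-5) + (3/4)·0 = -5/4.
The largest is 13/4, so the inspector's best response is Port.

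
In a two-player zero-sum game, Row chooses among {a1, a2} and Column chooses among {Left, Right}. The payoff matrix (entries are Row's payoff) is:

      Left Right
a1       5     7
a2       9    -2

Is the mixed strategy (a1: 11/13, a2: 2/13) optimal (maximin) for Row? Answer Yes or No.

Yes

Against Left this mix gives (11/13)·5 + (2/13)·9 = 73/13.
Against Right this mix gives (11/13)·7 + (2/13)·(-2) = 73/13.
All of Column's active replies (Left, Right) yield 73/13, and no column does worse for Row. The mix makes Column indifferent and guarantees 73/13, so it is optimal.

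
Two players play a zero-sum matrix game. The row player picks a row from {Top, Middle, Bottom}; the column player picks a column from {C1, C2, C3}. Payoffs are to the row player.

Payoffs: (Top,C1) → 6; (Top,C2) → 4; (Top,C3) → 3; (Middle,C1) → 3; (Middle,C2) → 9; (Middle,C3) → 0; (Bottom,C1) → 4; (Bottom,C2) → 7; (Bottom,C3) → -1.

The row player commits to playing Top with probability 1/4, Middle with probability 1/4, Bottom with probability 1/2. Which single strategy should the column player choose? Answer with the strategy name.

C3

If the column player plays C1, the row player's expected payoff is (1/4)·6 + (1/4)·3 + (1/2)·4 = 17/4.
If the column player plays C2, the row player's expected payoff is (1/4)·4 + (1/4)·9 + (1/2)·7 = 27/4.
If the column player plays C3, the row player's expected payoff is (1/4)·3 + (1/4)·0 + (1/2)·(-1) = 1/4.
The column player minimizes the row player's payoff; the smallest is 1/4, so the best response is C3.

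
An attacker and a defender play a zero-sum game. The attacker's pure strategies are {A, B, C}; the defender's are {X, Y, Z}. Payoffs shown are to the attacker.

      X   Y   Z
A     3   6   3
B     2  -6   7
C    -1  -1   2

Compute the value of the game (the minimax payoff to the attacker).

Row minima: A → 3, B → -6, C → -1; maximin = 3.
Column maxima: X → 3, Y → 6, Z → 7; minimax = 3.
Since maximin = minimax = 3, there is a saddle point and the value is 3.

3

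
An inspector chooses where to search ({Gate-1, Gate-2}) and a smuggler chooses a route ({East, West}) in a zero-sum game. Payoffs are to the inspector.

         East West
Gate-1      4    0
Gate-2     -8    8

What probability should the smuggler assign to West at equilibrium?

Row minima: Gate-1 → 0, Gate-2 → -8; maximin = 0.
Column maxima: East → 4, West → 8; minimax = 4.
0 ≠ 4, so there is no saddle point; optimal play is mixed.
Let the inspector play Gate-1 with probability p. Expected payoff against East: 4p + (-8)(1−p) = 12p − 8; against West: 0p + 8(1−p) = −8p + 8.
Setting these equal: 12p − 8 = −8p + 8 ⇒ 20p = 16 ⇒ p = 4/5, and the value is (12)·(4/5) − 8 = 8/5.
For the smuggler: with q = P(East), equating Gate-1's and Gate-2's payoffs gives 4q = −16q + 8 ⇒ q = 2/5.

3/5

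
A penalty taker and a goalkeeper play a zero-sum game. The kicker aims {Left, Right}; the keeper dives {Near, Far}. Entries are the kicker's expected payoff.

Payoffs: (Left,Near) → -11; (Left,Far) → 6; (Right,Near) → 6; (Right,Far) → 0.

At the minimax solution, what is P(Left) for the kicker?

6/23

Row minima: Left → -11, Right → 0; maximin = 0.
Column maxima: Near → 6, Far → 6; minimax = 6.
0 ≠ 6, so there is no saddle point; optimal play is mixed.
Let the kicker play Left with probability p. Expected payoff against Near: (-11)p + 6(1−p) = −17p + 6; against Far: 6p + 0(1−p) = 6p.
Setting these equal: −17p + 6 = 6p ⇒ −23p = -6 ⇒ p = 6/23, and the value is (-17)·(6/23) + 6 = 36/23.
For the keeper: with q = P(Near), equating Left's and Right's payoffs gives −17q + 6 = 6q ⇒ q = 6/23.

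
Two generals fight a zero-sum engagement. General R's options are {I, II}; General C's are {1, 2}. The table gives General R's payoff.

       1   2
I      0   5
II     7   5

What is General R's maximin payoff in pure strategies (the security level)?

5

Row minima: I → 0, II → 5.
The best of these is 5.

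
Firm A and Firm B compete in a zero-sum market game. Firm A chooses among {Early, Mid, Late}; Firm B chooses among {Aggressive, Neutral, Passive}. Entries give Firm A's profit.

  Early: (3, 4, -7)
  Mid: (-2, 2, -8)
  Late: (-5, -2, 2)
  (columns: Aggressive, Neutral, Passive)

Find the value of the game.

Row minima: Early → -7, Mid → -8, Late → -5; maximin = -5.
Column maxima: Aggressive → 3, Neutral → 4, Passive → 2; minimax = 2.
-5 ≠ 2, so there is no saddle point; optimal play is mixed.
Mid is strictly dominated by Early, so Firm A never plays it.
Neutral is strictly dominated by Aggressive (it gives Firm A strictly more in every row), so Firm B never plays it.
On the remaining 2×2 (Early, Late vs Aggressive, Passive):
Let Firm A play Early with probability p. Expected payoff against Aggressive: 3p + (-5)(1−p) = 8p − 5; against Passive: (-7)p + 2(1−p) = −9p + 2.
Setting these equal: 8p − 5 = −9p + 2 ⇒ 17p = 7 ⇒ p = 7/17, and the value is (8)·(7/17) − 5 = -29/17.
For Firm B: with q = P(Aggressive), equating Early's and Late's payoffs gives 10q − 7 = −7q + 2 ⇒ q = 9/17.

-29/17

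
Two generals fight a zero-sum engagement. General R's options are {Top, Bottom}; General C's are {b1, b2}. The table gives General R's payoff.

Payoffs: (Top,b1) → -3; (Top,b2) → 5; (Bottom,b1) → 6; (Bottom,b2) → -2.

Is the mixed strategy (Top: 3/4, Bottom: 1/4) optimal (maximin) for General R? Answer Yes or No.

Against b1 this mix gives (3/4)·(-3) + (1/4)·6 = -3/4.
Against b2 this mix gives (3/4)·5 + (1/4)·(-2) = 13/4.
General C will play b1, holding General R to -3/4. Shifting weight toward the row that does better against b1 would raise this floor (the equalizing mix achieves 3/2 against both b1 and b2), so the proposed strategy is not optimal.

No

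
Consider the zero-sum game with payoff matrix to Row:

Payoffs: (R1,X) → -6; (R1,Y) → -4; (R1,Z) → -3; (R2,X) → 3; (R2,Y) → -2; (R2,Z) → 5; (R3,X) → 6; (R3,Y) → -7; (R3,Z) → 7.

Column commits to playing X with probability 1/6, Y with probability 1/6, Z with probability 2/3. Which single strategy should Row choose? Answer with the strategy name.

Expected payoff of R1: (1/6)·(-6) + (1/6)·(-4) + (2/3)·(-3) = -11/3.
Expected payoff of R2: (1/6)·3 + (1/6)·(-2) + (2/3)·5 = 7/2.
Expected payoff of R3: (1/6)·6 + (1/6)·(-7) + (2/3)·7 = 9/2.
The largest is 9/2, so Row's best response is R3.

R3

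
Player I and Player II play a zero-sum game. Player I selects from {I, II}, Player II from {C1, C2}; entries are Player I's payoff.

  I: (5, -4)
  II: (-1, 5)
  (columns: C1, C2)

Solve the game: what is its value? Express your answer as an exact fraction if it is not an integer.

7/5

Row minima: I → -4, II → -1; maximin = -1.
Column maxima: C1 → 5, C2 → 5; minimax = 5.
-1 ≠ 5, so there is no saddle point; optimal play is mixed.
Let Player I play I with probability p. Expected payoff against C1: 5p + (-1)(1−p) = 6p − 1; against C2: (-4)p + 5(1−p) = −9p + 5.
Setting these equal: 6p − 1 = −9p + 5 ⇒ 15p = 6 ⇒ p = 2/5, and the value is (6)·(2/5) − 1 = 7/5.
For Player II: with q = P(C1), equating I's and II's payoffs gives 9q − 4 = −6q + 5 ⇒ q = 3/5.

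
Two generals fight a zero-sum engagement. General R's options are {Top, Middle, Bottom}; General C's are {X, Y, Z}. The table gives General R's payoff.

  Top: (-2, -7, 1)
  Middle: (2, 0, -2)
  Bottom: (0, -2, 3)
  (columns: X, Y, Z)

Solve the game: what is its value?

Row minima: Top → -7, Middle → -2, Bottom → -2; maximin = -2.
Column maxima: X → 2, Y → 0, Z → 3; minimax = 0.
-2 ≠ 0, so there is no saddle point; optimal play is mixed.
Top is strictly dominated by Bottom, so General R never plays it.
X is strictly dominated by Y (it gives General R strictly more in every row), so General C never plays it.
On the remaining 2×2 (Middle, Bottom vs Y, Z):
Let General R play Middle with probability p. Expected payoff against Y: 0p + (-2)(1−p) = 2p − 2; against Z: (-2)p + 3(1−p) = −5p + 3.
Setting these equal: 2p − 2 = −5p + 3 ⇒ 7p = 5 ⇒ p = 5/7, and the value is (2)·(5/7) − 2 = -4/7.
For General C: with q = P(Y), equating Middle's and Bottom's payoffs gives 2q − 2 = −5q + 3 ⇒ q = 5/7.

-4/7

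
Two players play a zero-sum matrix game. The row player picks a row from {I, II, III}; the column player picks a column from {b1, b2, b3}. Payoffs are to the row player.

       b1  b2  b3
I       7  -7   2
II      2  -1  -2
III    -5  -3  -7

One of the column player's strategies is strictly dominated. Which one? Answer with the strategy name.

b1

b3 holds the row player's payoff strictly below b1 in every row: 2 < 7, -2 < 2, -7 < -5.
So b1 is strictly dominated for the column player.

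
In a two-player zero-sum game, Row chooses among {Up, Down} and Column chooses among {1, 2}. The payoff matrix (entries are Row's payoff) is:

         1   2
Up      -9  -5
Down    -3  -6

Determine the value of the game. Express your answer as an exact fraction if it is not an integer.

Row minima: Up → -9, Down → -6; maximin = -6.
Column maxima: 1 → -3, 2 → -5; minimax = -5.
-6 ≠ -5, so there is no saddle point; optimal play is mixed.
Let Row play Up with probability p. Expected payoff against 1: (-9)p + (-3)(1−p) = −6p − 3; against 2: (-5)p + (-6)(1−p) = p − 6.
Setting these equal: −6p − 3 = p − 6 ⇒ −7p = -3 ⇒ p = 3/7, and the value is (-6)·(3/7) − 3 = -39/7.
For Column: with q = P(1), equating Up's and Down's payoffs gives −4q − 5 = 3q − 6 ⇒ q = 1/7.

-39/7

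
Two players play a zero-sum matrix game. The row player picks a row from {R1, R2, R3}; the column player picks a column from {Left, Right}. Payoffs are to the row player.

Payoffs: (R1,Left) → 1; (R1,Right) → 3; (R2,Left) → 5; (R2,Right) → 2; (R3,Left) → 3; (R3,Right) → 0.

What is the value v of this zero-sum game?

13/5

Row minima: R1 → 1, R2 → 2, R3 → 0; maximin = 2.
Column maxima: Left → 5, Right → 3; minimax = 3.
2 ≠ 3, so there is no saddle point; optimal play is mixed.
R3 is strictly dominated by R2, so the row player never plays it.
On the remaining 2×2 (R1, R2 vs Left, Right):
Let the row player play R1 with probability p. Expected payoff against Left: 1p + 5(1−p) = −4p + 5; against Right: 3p + 2(1−p) = p + 2.
Setting these equal: −4p + 5 = p + 2 ⇒ −5p = -3 ⇒ p = 3/5, and the value is (-4)·(3/5) + 5 = 13/5.
For the column player: with q = P(Left), equating R1's and R2's payoffs gives −2q + 3 = 3q + 2 ⇒ q = 1/5.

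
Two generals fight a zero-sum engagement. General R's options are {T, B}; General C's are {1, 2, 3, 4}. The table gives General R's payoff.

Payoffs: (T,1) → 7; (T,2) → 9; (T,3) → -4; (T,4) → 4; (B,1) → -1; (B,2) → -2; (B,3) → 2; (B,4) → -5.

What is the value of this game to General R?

Row minima: T → -4, B → -5; maximin = -4.
Column maxima: 1 → 7, 2 → 9, 3 → 2, 4 → 4; minimax = 2.
-4 ≠ 2, so there is no saddle point; optimal play is mixed.
1 is strictly dominated by 4 (it gives General R strictly more in every row), so General C never plays it.
2 is strictly dominated by 4 (it gives General R strictly more in every row), so General C never plays it.
On the remaining 2×2 (T, B vs 3, 4):
Let General R play T with probability p. Expected payoff against 3: (-4)p + 2(1−p) = −6p + 2; against 4: 4p + (-5)(1−p) = 9p − 5.
Setting these equal: −6p + 2 = 9p − 5 ⇒ −15p = -7 ⇒ p = 7/15, and the value is (-6)·(7/15) + 2 = -4/5.
For General C: with q = P(3), equating T's and B's payoffs gives −8q + 4 = 7q − 5 ⇒ q = 3/5.

-4/5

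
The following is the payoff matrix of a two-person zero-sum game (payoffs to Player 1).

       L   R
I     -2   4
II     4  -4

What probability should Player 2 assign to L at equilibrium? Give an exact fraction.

Row minima: I → -2, II → -4; maximin = -2.
Column maxima: L → 4, R → 4; minimax = 4.
-2 ≠ 4, so there is no saddle point; optimal play is mixed.
Let Player 1 play I with probability p. Expected payoff against L: (-2)p + 4(1−p) = −6p + 4; against R: 4p + (-4)(1−p) = 8p − 4.
Setting these equal: −6p + 4 = 8p − 4 ⇒ −14p = -8 ⇒ p = 4/7, and the value is (-6)·(4/7) + 4 = 4/7.
For Player 2: with q = P(L), equating I's and II's payoffs gives −6q + 4 = 8q − 4 ⇒ q = 4/7.

4/7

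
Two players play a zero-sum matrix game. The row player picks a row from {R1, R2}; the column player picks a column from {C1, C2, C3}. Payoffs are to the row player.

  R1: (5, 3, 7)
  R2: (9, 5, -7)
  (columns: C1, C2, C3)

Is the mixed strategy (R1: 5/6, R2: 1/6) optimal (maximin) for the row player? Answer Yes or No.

Against C1 this mix gives (5/6)·5 + (1/6)·9 = 17/3.
Against C2 this mix gives (5/6)·3 + (1/6)·5 = 10/3.
Against C3 this mix gives (5/6)·7 + (1/6)·(-7) = 14/3.
The column player will play C2, holding the row player to 10/3. Shifting weight toward the row that does better against C2 would raise this floor (the equalizing mix achieves 7/2 against both C2 and C3), so the proposed strategy is not optimal.

No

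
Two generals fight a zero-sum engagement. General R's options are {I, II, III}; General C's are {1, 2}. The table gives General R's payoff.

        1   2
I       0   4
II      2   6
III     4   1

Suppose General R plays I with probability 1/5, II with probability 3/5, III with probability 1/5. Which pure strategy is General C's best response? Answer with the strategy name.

If General C plays 1, General R's expected payoff is (1/5)·0 + (3/5)·2 + (1/5)·4 = 2.
If General C plays 2, General R's expected payoff is (1/5)·4 + (3/5)·6 + (1/5)·1 = 23/5.
General C minimizes General R's payoff; the smallest is 2, so the best response is 1.

1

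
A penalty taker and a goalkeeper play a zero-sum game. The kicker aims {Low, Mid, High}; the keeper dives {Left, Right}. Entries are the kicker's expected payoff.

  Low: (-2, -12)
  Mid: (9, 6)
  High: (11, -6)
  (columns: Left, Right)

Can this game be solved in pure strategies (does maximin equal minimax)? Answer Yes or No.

Yes

Row minima: Low → -12, Mid → 6, High → -6; maximin = 6.
Column maxima: Left → 11, Right → 6; minimax = 6.
maximin = minimax = 6, so a saddle point exists.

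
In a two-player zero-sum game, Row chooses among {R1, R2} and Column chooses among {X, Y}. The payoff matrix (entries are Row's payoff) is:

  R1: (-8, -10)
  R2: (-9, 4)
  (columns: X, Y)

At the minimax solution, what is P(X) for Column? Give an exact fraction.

Row minima: R1 → -10, R2 → -9; maximin = -9.
Column maxima: X → -8, Y → 4; minimax = -8.
-9 ≠ -8, so there is no saddle point; optimal play is mixed.
Let Row play R1 with probability p. Expected payoff against X: (-8)p + (-9)(1−p) = p − 9; against Y: (-10)p + 4(1−p) = −14p + 4.
Setting these equal: p − 9 = −14p + 4 ⇒ 15p = 13 ⇒ p = 13/15, and the value is (1)·(13/15) − 9 = -122/15.
For Column: with q = P(X), equating R1's and R2's payoffs gives 2q − 10 = −13q + 4 ⇒ q = 14/15.

14/15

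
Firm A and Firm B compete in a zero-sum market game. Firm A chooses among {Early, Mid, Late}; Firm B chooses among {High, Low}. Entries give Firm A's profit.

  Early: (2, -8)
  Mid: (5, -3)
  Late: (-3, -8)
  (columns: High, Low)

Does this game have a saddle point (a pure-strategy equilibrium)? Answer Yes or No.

Row minima: Early → -8, Mid → -3, Late → -8; maximin = -3.
Column maxima: High → 5, Low → -3; minimax = -3.
maximin = minimax = -3, so a saddle point exists.

Yes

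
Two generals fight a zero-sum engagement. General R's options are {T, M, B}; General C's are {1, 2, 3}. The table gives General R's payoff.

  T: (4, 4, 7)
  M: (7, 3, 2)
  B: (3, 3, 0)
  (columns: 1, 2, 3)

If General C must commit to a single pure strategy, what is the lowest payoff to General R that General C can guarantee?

4

Column maxima: 1 → 7, 2 → 4, 3 → 7.
The smallest of these is 4.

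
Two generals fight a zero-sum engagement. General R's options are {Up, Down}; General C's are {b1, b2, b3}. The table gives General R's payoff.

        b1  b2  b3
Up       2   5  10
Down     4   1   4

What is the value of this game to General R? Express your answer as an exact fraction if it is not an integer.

Row minima: Up → 2, Down → 1; maximin = 2.
Column maxima: b1 → 4, b2 → 5, b3 → 10; minimax = 4.
2 ≠ 4, so there is no saddle point; optimal play is mixed.
b3 is strictly dominated by b2 (it gives General R strictly more in every row), so General C never plays it.
On the remaining 2×2 (Up, Down vs b1, b2):
Let General R play Up with probability p. Expected payoff against b1: 2p + 4(1−p) = −2p + 4; against b2: 5p + 1(1−p) = 4p + 1.
Setting these equal: −2p + 4 = 4p + 1 ⇒ −6p = -3 ⇒ p = 1/2, and the value is (-2)·(1/2) + 4 = 3.
For General C: with q = P(b1), equating Up's and Down's payoffs gives −3q + 5 = 3q + 1 ⇒ q = 2/3.

3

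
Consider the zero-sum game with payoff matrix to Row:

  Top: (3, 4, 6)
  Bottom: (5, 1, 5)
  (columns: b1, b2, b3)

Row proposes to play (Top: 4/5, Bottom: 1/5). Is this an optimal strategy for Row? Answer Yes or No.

Yes

Against b1 this mix gives (4/5)·3 + (1/5)·5 = 17/5.
Against b2 this mix gives (4/5)·4 + (1/5)·1 = 17/5.
Against b3 this mix gives (4/5)·6 + (1/5)·5 = 29/5.
All of Column's active replies (b1, b2) yield 17/5, and no column does worse for Row. The mix makes Column indifferent and guarantees 17/5, so it is optimal.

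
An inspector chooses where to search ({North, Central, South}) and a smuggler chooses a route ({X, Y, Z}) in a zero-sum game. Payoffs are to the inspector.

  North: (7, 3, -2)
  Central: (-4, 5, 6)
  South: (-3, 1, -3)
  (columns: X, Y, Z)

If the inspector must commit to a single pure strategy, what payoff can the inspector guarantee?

Row minima: North → -2, Central → -4, South → -3.
The best of these is -2.

-2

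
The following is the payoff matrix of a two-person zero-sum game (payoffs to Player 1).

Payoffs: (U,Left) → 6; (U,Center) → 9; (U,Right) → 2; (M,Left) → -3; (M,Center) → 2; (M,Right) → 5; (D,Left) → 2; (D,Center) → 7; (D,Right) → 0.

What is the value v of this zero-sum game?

Row minima: U → 2, M → -3, D → 0; maximin = 2.
Column maxima: Left → 6, Center → 9, Right → 5; minimax = 5.
2 ≠ 5, so there is no saddle point; optimal play is mixed.
D is strictly dominated by U, so Player 1 never plays it.
Center is strictly dominated by Left (it gives Player 1 strictly more in every row), so Player 2 never plays it.
On the remaining 2×2 (U, M vs Left, Right):
Let Player 1 play U with probability p. Expected payoff against Left: 6p + (-3)(1−p) = 9p − 3; against Right: 2p + 5(1−p) = −3p + 5.
Setting these equal: 9p − 3 = −3p + 5 ⇒ 12p = 8 ⇒ p = 2/3, and the value is (9)·(2/3) − 3 = 3.
For Player 2: with q = P(Left), equating U's and M's payoffs gives 4q + 2 = −8q + 5 ⇒ q = 1/4.

3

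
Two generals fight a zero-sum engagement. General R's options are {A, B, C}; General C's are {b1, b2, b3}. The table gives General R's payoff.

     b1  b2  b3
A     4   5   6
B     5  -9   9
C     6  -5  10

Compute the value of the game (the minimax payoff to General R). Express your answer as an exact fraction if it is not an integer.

25/6

Row minima: A → 4, B → -9, C → -5; maximin = 4.
Column maxima: b1 → 6, b2 → 5, b3 → 10; minimax = 5.
4 ≠ 5, so there is no saddle point; optimal play is mixed.
B is strictly dominated by C, so General R never plays it.
b3 is strictly dominated by b1 (it gives General R strictly more in every row), so General C never plays it.
On the remaining 2×2 (A, C vs b1, b2):
Let General R play A with probability p. Expected payoff against b1: 4p + 6(1−p) = −2p + 6; against b2: 5p + (-5)(1−p) = 10p − 5.
Setting these equal: −2p + 6 = 10p − 5 ⇒ −12p = -11 ⇒ p = 11/12, and the value is (-2)·(11/12) + 6 = 25/6.
For General C: with q = P(b1), equating A's and C's payoffs gives −q + 5 = 11q − 5 ⇒ q = 5/6.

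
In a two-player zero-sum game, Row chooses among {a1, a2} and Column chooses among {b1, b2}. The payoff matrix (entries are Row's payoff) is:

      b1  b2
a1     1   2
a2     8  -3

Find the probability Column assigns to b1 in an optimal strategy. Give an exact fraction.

5/12

Row minima: a1 → 1, a2 → -3; maximin = 1.
Column maxima: b1 → 8, b2 → 2; minimax = 2.
1 ≠ 2, so there is no saddle point; optimal play is mixed.
Let Row play a1 with probability p. Expected payoff against b1: 1p + 8(1−p) = −7p + 8; against b2: 2p + (-3)(1−p) = 5p − 3.
Setting these equal: −7p + 8 = 5p − 3 ⇒ −12p = -11 ⇒ p = 11/12, and the value is (-7)·(11/12) + 8 = 19/12.
For Column: with q = P(b1), equating a1's and a2's payoffs gives −q + 2 = 11q − 3 ⇒ q = 5/12.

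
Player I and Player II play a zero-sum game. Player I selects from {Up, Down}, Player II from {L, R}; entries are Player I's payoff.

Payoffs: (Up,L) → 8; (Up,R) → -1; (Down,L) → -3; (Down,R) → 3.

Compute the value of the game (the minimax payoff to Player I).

7/5

Row minima: Up → -1, Down → -3; maximin = -1.
Column maxima: L → 8, R → 3; minimax = 3.
-1 ≠ 3, so there is no saddle point; optimal play is mixed.
Let Player I play Up with probability p. Expected payoff against L: 8p + (-3)(1−p) = 11p − 3; against R: (-1)p + 3(1−p) = −4p + 3.
Setting these equal: 11p − 3 = −4p + 3 ⇒ 15p = 6 ⇒ p = 2/5, and the value is (11)·(2/5) − 3 = 7/5.
For Player II: with q = P(L), equating Up's and Down's payoffs gives 9q − 1 = −6q + 3 ⇒ q = 4/15.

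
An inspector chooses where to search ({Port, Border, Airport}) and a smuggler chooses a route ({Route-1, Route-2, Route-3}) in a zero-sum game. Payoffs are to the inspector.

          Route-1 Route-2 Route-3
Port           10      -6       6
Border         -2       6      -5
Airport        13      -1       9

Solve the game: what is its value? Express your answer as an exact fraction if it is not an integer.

7/3

Row minima: Port → -6, Border → -5, Airport → -1; maximin = -1.
Column maxima: Route-1 → 13, Route-2 → 6, Route-3 → 9; minimax = 6.
-1 ≠ 6, so there is no saddle point; optimal play is mixed.
Port is strictly dominated by Airport, so the inspector never plays it.
Route-1 is strictly dominated by Route-3 (it gives the inspector strictly more in every row), so the smuggler never plays it.
On the remaining 2×2 (Border, Airport vs Route-2, Route-3):
Let the inspector play Border with probability p. Expected payoff against Route-2: 6p + (-1)(1−p) = 7p − 1; against Route-3: (-5)p + 9(1−p) = −14p + 9.
Setting these equal: 7p − 1 = −14p + 9 ⇒ 21p = 10 ⇒ p = 10/21, and the value is (7)·(10/21) − 1 = 7/3.
For the smuggler: with q = P(Route-2), equating Border's and Airport's payoffs gives 11q − 5 = −10q + 9 ⇒ q = 2/3.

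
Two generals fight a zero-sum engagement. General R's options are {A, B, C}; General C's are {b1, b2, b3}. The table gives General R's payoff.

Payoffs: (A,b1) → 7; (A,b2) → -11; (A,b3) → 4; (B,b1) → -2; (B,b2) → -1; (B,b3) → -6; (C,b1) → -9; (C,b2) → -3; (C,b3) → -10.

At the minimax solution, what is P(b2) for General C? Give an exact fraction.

Row minima: A → -11, B → -6, C → -10; maximin = -6.
Column maxima: b1 → 7, b2 → -1, b3 → 4; minimax = -1.
-6 ≠ -1, so there is no saddle point; optimal play is mixed.
C is strictly dominated by B, so General R never plays it.
b1 is strictly dominated by b3 (it gives General R strictly more in every row), so General C never plays it.
On the remaining 2×2 (A, B vs b2, b3):
Let General R play A with probability p. Expected payoff against b2: (-11)p + (-1)(1−p) = −10p − 1; against b3: 4p + (-6)(1−p) = 10p − 6.
Setting these equal: −10p − 1 = 10p − 6 ⇒ −20p = -5 ⇒ p = 1/4, and the value is (-10)·(1/4) − 1 = -7/2.
For General C: with q = P(b2), equating A's and B's payoffs gives −15q + 4 = 5q − 6 ⇒ q = 1/2.

1/2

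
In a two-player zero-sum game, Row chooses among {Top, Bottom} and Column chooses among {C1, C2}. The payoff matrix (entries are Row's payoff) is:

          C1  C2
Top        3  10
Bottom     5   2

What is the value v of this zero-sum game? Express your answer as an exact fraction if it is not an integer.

Row minima: Top → 3, Bottom → 2; maximin = 3.
Column maxima: C1 → 5, C2 → 10; minimax = 5.
3 ≠ 5, so there is no saddle point; optimal play is mixed.
Let Row play Top with probability p. Expected payoff against C1: 3p + 5(1−p) = −2p + 5; against C2: 10p + 2(1−p) = 8p + 2.
Setting these equal: −2p + 5 = 8p + 2 ⇒ −10p = -3 ⇒ p = 3/10, and the value is (-2)·(3/10) + 5 = 22/5.
For Column: with q = P(C1), equating Top's and Bottom's payoffs gives −7q + 10 = 3q + 2 ⇒ q = 4/5.

22/5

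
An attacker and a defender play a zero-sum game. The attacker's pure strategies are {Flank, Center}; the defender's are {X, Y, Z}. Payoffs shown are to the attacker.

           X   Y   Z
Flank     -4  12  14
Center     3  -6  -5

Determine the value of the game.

12/25

Row minima: Flank → -4, Center → -6; maximin = -4.
Column maxima: X → 3, Y → 12, Z → 14; minimax = 3.
-4 ≠ 3, so there is no saddle point; optimal play is mixed.
Z is strictly dominated by Y (it gives the attacker strictly more in every row), so the defender never plays it.
On the remaining 2×2 (Flank, Center vs X, Y):
Let the attacker play Flank with probability p. Expected payoff against X: (-4)p + 3(1−p) = −7p + 3; against Y: 12p + (-6)(1−p) = 18p − 6.
Setting these equal: −7p + 3 = 18p − 6 ⇒ −25p = -9 ⇒ p = 9/25, and the value is (-7)·(9/25) + 3 = 12/25.
For the defender: with q = P(X), equating Flank's and Center's payoffs gives −16q + 12 = 9q − 6 ⇒ q = 18/25.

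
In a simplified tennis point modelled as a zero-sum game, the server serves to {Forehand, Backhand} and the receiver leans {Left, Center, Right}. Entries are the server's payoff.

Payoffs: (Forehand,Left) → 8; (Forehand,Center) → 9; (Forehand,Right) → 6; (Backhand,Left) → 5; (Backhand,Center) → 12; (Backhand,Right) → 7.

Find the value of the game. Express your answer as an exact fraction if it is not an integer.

Row minima: Forehand → 6, Backhand → 5; maximin = 6.
Column maxima: Left → 8, Center → 12, Right → 7; minimax = 7.
6 ≠ 7, so there is no saddle point; optimal play is mixed.
Center is strictly dominated by Left (it gives the server strictly more in every row), so the receiver never plays it.
On the remaining 2×2 (Forehand, Backhand vs Left, Right):
Let the server play Forehand with probability p. Expected payoff against Left: 8p + 5(1−p) = 3p + 5; against Right: 6p + 7(1−p) = −p + 7.
Setting these equal: 3p + 5 = −p + 7 ⇒ 4p = 2 ⇒ p = 1/2, and the value is (3)·(1/2) + 5 = 13/2.
For the receiver: with q = P(Left), equating Forehand's and Backhand's payoffs gives 2q + 6 = −2q + 7 ⇒ q = 1/4.

13/2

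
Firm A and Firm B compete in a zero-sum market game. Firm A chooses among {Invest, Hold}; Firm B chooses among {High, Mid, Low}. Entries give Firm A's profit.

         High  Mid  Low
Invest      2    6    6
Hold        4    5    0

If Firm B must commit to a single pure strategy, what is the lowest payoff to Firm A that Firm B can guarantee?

4

Column maxima: High → 4, Mid → 6, Low → 6.
The smallest of these is 4.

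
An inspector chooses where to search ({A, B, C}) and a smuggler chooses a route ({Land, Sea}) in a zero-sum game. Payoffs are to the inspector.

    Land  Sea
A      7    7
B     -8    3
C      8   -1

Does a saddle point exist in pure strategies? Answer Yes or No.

Yes

Row minima: A → 7, B → -8, C → -1; maximin = 7.
Column maxima: Land → 8, Sea → 7; minimax = 7.
maximin = minimax = 7, so a saddle point exists.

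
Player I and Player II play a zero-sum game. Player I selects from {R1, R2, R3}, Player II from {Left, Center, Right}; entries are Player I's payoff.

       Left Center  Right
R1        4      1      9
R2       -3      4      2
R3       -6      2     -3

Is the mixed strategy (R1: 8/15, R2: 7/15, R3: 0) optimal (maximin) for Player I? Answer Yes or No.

Against Left this mix gives (8/15)·4 + (7/15)·(-3) = 11/15.
Against Center this mix gives (8/15)·1 + (7/15)·4 = 12/5.
Against Right this mix gives (8/15)·9 + (7/15)·2 = 86/15.
Player II will play Left, holding Player I to 11/15. Shifting weight toward the row that does better against Left would raise this floor (the equalizing mix achieves 19/10 against both Left and Center), so the proposed strategy is not optimal.

No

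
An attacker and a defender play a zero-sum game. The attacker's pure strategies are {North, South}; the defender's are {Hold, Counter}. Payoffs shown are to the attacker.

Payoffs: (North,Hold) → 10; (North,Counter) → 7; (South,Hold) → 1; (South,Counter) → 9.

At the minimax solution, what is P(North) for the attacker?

Row minima: North → 7, South → 1; maximin = 7.
Column maxima: Hold → 10, Counter → 9; minimax = 9.
7 ≠ 9, so there is no saddle point; optimal play is mixed.
Let the attacker play North with probability p. Expected payoff against Hold: 10p + 1(1−p) = 9p + 1; against Counter: 7p + 9(1−p) = −2p + 9.
Setting these equal: 9p + 1 = −2p + 9 ⇒ 11p = 8 ⇒ p = 8/11, and the value is (9)·(8/11) + 1 = 83/11.
For the defender: with q = P(Hold), equating North's and South's payoffs gives 3q + 7 = −8q + 9 ⇒ q = 2/11.

8/11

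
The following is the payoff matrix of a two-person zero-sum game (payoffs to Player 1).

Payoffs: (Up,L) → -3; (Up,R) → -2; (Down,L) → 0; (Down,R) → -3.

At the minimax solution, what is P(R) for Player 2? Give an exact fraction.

3/4

Row minima: Up → -3, Down → -3; maximin = -3.
Column maxima: L → 0, R → -2; minimax = -2.
-3 ≠ -2, so there is no saddle point; optimal play is mixed.
Let Player 1 play Up with probability p. Expected payoff against L: (-3)p + 0(1−p) = −3p; against R: (-2)p + (-3)(1−p) = p − 3.
Setting these equal: −3p = p − 3 ⇒ −4p = -3 ⇒ p = 3/4, and the value is (-3)·(3/4) = -9/4.
For Player 2: with q = P(L), equating Up's and Down's payoffs gives −q − 2 = 3q − 3 ⇒ q = 1/4.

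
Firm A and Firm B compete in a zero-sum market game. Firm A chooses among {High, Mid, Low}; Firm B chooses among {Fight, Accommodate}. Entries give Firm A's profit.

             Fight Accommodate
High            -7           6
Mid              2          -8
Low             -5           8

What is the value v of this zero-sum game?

-24/23

Row minima: High → -7, Mid → -8, Low → -5; maximin = -5.
Column maxima: Fight → 2, Accommodate → 8; minimax = 2.
-5 ≠ 2, so there is no saddle point; optimal play is mixed.
High is strictly dominated by Low, so Firm A never plays it.
On the remaining 2×2 (Mid, Low vs Fight, Accommodate):
Let Firm A play Mid with probability p. Expected payoff against Fight: 2p + (-5)(1−p) = 7p − 5; against Accommodate: (-8)p + 8(1−p) = −16p + 8.
Setting these equal: 7p − 5 = −16p + 8 ⇒ 23p = 13 ⇒ p = 13/23, and the value is (7)·(13/23) − 5 = -24/23.
For Firm B: with q = P(Fight), equating Mid's and Low's payoffs gives 10q − 8 = −13q + 8 ⇒ q = 16/23.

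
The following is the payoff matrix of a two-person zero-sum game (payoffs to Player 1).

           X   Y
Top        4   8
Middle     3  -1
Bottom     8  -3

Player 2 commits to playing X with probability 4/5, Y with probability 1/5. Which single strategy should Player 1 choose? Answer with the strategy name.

Bottom

Expected payoff of Top: (4/5)·4 + (1/5)·8 = 24/5.
Expected payoff of Middle: (4/5)·3 + (1/5)·(-1) = 11/5.
Expected payoff of Bottom: (4/5)·8 + (1/5)·(-3) = 29/5.
The largest is 29/5, so Player 1's best response is Bottom.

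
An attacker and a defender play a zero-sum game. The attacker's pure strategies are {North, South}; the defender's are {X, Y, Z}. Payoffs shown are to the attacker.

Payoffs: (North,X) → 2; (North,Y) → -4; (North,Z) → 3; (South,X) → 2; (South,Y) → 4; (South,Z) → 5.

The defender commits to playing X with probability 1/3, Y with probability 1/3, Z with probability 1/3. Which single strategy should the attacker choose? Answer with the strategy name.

Expected payoff of North: (1/3)·2 + (1/3)·(-4) + (1/3)·3 = 1/3.
Expected payoff of South: (1/3)·2 + (1/3)·4 + (1/3)·5 = 11/3.
The largest is 11/3, so the attacker's best response is South.

South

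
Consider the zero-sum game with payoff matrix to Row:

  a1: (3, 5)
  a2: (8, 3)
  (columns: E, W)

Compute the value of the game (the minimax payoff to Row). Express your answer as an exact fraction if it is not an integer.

31/7

Row minima: a1 → 3, a2 → 3; maximin = 3.
Column maxima: E → 8, W → 5; minimax = 5.
3 ≠ 5, so there is no saddle point; optimal play is mixed.
Let Row play a1 with probability p. Expected payoff against E: 3p + 8(1−p) = −5p + 8; against W: 5p + 3(1−p) = 2p + 3.
Setting these equal: −5p + 8 = 2p + 3 ⇒ −7p = -5 ⇒ p = 5/7, and the value is (-5)·(5/7) + 8 = 31/7.
For Column: with q = P(E), equating a1's and a2's payoffs gives −2q + 5 = 5q + 3 ⇒ q = 2/7.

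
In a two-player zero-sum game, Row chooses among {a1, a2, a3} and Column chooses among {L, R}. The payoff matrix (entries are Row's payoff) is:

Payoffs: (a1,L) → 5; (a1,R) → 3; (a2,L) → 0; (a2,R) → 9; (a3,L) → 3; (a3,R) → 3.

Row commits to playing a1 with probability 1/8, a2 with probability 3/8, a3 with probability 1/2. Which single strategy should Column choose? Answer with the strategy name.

L

If Column plays L, Row's expected payoff is (1/8)·5 + (3/8)·0 + (1/2)·3 = 17/8.
If Column plays R, Row's expected payoff is (1/8)·3 + (3/8)·9 + (1/2)·3 = 21/4.
Column minimizes Row's payoff; the smallest is 17/8, so the best response is L.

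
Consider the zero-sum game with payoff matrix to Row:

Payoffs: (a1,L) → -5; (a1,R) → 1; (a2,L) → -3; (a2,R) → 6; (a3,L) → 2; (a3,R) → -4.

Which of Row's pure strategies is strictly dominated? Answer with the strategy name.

a1

a2 gives a strictly higher payoff than a1 against every column: -3 > -5, 6 > 1.
So a1 is strictly dominated and Row never plays it.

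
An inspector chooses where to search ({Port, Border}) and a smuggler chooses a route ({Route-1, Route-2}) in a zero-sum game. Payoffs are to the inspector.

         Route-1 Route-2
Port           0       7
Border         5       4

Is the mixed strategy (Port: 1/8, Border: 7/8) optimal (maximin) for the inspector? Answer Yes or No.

Yes

Against Route-1 this mix gives (1/8)·0 + (7/8)·5 = 35/8.
Against Route-2 this mix gives (1/8)·7 + (7/8)·4 = 35/8.
All of the smuggler's active replies (Route-1, Route-2) yield 35/8, and no column does worse for the inspector. The mix makes the smuggler indifferent and guarantees 35/8, so it is optimal.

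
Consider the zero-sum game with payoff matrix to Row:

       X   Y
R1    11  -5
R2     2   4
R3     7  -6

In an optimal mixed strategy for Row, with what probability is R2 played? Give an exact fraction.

Row minima: R1 → -5, R2 → 2, R3 → -6; maximin = 2.
Column maxima: X → 11, Y → 4; minimax = 4.
2 ≠ 4, so there is no saddle point; optimal play is mixed.
R3 is strictly dominated by R1, so Row never plays it.
On the remaining 2×2 (R1, R2 vs X, Y):
Let Row play R1 with probability p. Expected payoff against X: 11p + 2(1−p) = 9p + 2; against Y: (-5)p + 4(1−p) = −9p + 4.
Setting these equal: 9p + 2 = −9p + 4 ⇒ 18p = 2 ⇒ p = 1/9, and the value is (9)·(1/9) + 2 = 3.
For Column: with q = P(X), equating R1's and R2's payoffs gives 16q − 5 = −2q + 4 ⇒ q = 1/2.

8/9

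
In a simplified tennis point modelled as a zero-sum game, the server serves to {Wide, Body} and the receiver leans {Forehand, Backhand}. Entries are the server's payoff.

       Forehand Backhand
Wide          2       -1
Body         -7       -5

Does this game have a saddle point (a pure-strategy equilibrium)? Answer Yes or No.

Yes

Row minima: Wide → -1, Body → -7; maximin = -1.
Column maxima: Forehand → 2, Backhand → -1; minimax = -1.
maximin = minimax = -1, so a saddle point exists.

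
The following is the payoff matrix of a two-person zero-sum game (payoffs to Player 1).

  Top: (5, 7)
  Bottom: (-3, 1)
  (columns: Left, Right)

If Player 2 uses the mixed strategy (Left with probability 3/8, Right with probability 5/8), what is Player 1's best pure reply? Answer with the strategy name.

Expected payoff of Top: (3/8)·5 + (5/8)·7 = 25/4.
Expected payoff of Bottom: (3/8)·(-3) + (5/8)·1 = -1/2.
The largest is 25/4, so Player 1's best response is Top.

Top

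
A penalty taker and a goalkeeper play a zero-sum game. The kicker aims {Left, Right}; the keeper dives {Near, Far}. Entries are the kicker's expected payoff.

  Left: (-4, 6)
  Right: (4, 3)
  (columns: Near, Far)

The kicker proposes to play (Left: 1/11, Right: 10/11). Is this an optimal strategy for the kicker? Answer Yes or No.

Yes

Against Near this mix gives (1/11)·(-4) + (10/11)·4 = 36/11.
Against Far this mix gives (1/11)·6 + (10/11)·3 = 36/11.
All of the keeper's active replies (Near, Far) yield 36/11, and no column does worse for the kicker. The mix makes the keeper indifferent and guarantees 36/11, so it is optimal.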